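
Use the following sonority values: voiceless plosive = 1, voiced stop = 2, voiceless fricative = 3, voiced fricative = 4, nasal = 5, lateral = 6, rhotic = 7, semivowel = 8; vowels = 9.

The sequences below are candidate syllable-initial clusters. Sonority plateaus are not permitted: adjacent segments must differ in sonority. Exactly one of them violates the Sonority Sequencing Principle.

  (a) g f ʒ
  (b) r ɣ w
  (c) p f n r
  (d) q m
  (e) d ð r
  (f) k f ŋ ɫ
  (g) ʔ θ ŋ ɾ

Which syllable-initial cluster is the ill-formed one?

(a) sonority 2-3-4: well-formed.
(b) sonority 7-4-8: ill-formed.
(c) sonority 1-3-5-7: well-formed.
(d) sonority 1-5: well-formed.
(e) sonority 2-4-7: well-formed.
(f) sonority 1-3-5-6: well-formed.
(g) sonority 1-3-5-7: well-formed.

b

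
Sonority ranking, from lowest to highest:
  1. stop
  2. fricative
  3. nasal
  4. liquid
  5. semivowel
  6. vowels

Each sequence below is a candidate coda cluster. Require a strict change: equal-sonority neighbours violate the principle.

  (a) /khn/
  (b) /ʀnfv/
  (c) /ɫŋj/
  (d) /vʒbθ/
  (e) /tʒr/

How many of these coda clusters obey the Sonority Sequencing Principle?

0

(a) 1-2-3 → violates
(b) 4-3-2-2 → violates
(c) 4-3-5 → violates
(d) 2-2-1-2 → violates
(e) 1-2-4 → violates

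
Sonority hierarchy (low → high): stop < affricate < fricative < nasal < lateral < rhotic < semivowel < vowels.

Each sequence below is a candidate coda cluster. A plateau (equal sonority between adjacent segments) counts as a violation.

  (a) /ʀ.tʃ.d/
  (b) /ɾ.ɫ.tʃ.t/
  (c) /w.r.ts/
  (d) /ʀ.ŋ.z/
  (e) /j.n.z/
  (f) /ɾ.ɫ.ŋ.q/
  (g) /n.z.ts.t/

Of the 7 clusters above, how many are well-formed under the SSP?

(a) /ʀ.tʃ.d/: profile 6-2-1 — obeys.
(b) /ɾ.ɫ.tʃ.t/: profile 6-5-2-1 — obeys.
(c) /w.r.ts/: profile 7-6-2 — obeys.
(d) /ʀ.ŋ.z/: profile 6-4-3 — obeys.
(e) /j.n.z/: profile 7-4-3 — obeys.
(f) /ɾ.ɫ.ŋ.q/: profile 6-5-4-1 — obeys.
(g) /n.z.ts.t/: profile 4-3-2-1 — obeys.

7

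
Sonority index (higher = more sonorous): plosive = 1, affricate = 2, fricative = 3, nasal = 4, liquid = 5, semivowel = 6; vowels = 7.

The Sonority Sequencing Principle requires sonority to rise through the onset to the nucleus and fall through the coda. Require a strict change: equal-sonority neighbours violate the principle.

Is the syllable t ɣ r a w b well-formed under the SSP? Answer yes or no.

yes

Onset: /t/ is a plosive (sonority 1), /ɣ/ is a fricative (sonority 3), /r/ is a liquid (sonority 5); then the nucleus /a/ (sonority 7).
Onset profile 1-3-5-7 — rises to the nucleus.
Coda: /w/ is a semivowel (sonority 6), /b/ is a plosive (sonority 1).
Coda profile 7-6-1 — falls from the nucleus.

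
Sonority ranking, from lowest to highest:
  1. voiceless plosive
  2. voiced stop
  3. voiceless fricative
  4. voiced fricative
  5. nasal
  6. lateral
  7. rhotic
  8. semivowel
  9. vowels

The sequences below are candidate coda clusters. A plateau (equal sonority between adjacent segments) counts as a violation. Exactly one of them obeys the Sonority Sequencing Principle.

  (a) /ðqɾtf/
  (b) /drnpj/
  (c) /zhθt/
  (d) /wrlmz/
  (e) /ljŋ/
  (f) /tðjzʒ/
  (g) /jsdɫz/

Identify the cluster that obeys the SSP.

d

(a) /ðqɾtf/: profile 4-1-7-1-3 — violates.
(b) /drnpj/: profile 2-7-5-1-8 — violates.
(c) /zhθt/: profile 4-3-3-1 — violates.
(d) /wrlmz/: profile 8-7-6-5-4 — obeys.
(e) /ljŋ/: profile 6-8-5 — violates.
(f) /tðjzʒ/: profile 1-4-8-4-4 — violates.
(g) /jsdɫz/: profile 8-3-2-6-4 — violates.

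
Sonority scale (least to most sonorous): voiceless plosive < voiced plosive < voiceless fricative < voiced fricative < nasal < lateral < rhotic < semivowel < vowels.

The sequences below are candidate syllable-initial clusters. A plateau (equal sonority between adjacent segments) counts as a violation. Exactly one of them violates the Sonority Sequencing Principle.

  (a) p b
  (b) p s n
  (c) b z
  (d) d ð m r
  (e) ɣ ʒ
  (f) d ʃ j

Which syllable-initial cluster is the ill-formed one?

e

(a) sonority 1-2: well-formed.
(b) sonority 1-3-5: well-formed.
(c) sonority 2-4: well-formed.
(d) sonority 2-4-5-7: well-formed.
(e) sonority 4-4: ill-formed.
(f) sonority 2-3-8: well-formed.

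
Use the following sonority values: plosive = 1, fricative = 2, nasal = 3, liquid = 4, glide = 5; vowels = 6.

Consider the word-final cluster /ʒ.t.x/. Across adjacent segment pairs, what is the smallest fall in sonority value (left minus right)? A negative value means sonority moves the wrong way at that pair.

/ʒ/: fricative = 2.
/t/: plosive = 1.
/x/: fricative = 2.
/ʒ/→/t/: change +1.
/t/→/x/: change -1.
Minimum = -1.

-1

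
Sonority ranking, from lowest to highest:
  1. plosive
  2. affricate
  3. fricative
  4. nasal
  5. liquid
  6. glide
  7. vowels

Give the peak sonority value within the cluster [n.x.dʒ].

/n/ is a nasal (sonority 4).
/x/ is a fricative (sonority 3).
/dʒ/ is an affricate (sonority 2).
The maximum is 4.

4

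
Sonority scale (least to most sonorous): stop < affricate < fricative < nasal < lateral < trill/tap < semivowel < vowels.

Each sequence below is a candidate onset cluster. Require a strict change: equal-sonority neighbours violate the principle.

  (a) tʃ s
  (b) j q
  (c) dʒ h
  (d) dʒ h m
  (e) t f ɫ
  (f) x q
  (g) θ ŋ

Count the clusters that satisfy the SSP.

5

(a) 2-3 → obeys
(b) 7-1 → violates
(c) 2-3 → obeys
(d) 2-3-4 → obeys
(e) 1-3-5 → obeys
(f) 3-1 → violates
(g) 3-4 → obeys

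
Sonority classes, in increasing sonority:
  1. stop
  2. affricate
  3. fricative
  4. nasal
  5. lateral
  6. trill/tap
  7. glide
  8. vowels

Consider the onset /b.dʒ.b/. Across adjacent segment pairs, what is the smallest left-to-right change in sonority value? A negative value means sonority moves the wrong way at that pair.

/b/ is a stop (sonority 1).
/dʒ/ is an affricate (sonority 2).
/b/ is a stop (sonority 1).
/b/→/dʒ/: change +1.
/dʒ/→/b/: change -1.
Minimum = -1.

-1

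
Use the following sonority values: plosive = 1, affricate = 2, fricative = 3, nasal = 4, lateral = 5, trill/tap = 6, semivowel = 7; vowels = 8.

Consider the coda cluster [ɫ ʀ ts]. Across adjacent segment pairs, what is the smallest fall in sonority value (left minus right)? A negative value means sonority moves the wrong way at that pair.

-1

/ɫ/: lateral = 5.
/ʀ/: trill/tap = 6.
/ts/: affricate = 2.
/ɫ/→/ʀ/: change -1.
/ʀ/→/ts/: change +4.
Minimum = -1.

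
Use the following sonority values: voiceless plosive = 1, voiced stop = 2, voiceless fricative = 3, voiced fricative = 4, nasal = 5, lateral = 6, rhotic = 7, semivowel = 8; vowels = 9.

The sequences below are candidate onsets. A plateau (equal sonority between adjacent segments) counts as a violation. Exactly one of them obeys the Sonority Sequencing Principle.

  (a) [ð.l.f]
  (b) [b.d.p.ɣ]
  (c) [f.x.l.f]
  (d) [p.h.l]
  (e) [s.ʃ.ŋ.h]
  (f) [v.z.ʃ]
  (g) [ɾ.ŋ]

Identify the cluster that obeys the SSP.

(a) [ð.l.f]: profile 4-6-3 — violates.
(b) [b.d.p.ɣ]: profile 2-2-1-4 — violates.
(c) [f.x.l.f]: profile 3-3-6-3 — violates.
(d) [p.h.l]: profile 1-3-6 — obeys.
(e) [s.ʃ.ŋ.h]: profile 3-3-5-3 — violates.
(f) [v.z.ʃ]: profile 4-4-3 — violates.
(g) [ɾ.ŋ]: profile 7-5 — violates.

d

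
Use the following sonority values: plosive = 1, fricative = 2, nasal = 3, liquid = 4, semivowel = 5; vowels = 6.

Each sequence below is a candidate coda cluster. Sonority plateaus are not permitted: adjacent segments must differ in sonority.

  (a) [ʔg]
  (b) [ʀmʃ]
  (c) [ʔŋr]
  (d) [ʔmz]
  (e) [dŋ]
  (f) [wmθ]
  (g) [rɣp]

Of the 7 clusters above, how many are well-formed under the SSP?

(a) sonority 1-1: ill-formed.
(b) sonority 4-3-2: well-formed.
(c) sonority 1-3-4: ill-formed.
(d) sonority 1-3-2: ill-formed.
(e) sonority 1-3: ill-formed.
(f) sonority 5-3-2: well-formed.
(g) sonority 4-2-1: well-formed.

3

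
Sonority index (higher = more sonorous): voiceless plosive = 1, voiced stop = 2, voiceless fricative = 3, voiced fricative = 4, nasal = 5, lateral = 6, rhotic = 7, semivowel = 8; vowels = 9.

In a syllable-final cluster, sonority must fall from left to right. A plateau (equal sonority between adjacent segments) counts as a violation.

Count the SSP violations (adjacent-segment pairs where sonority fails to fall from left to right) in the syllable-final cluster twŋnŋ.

3

/t/ — voiceless plosive, sonority 1.
/w/ — semivowel, sonority 8.
/ŋ/ — nasal, sonority 5.
/n/ — nasal, sonority 5.
/ŋ/ — nasal, sonority 5.
/t/→/w/: 1→8 (does not fall) — violation.
/w/→/ŋ/: 8→5 (falls) — ok.
/ŋ/→/n/: 5→5 (plateau) — violation.
/n/→/ŋ/: 5→5 (plateau) — violation.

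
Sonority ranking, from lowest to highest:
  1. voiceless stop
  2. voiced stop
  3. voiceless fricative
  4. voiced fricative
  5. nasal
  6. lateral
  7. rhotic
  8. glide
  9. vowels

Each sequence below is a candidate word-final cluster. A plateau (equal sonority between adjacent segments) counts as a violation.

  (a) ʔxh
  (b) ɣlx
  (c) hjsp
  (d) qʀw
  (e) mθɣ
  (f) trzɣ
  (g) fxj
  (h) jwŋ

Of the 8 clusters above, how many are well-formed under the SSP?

(a) ʔxh: profile 1-3-3 — violates.
(b) ɣlx: profile 4-6-3 — violates.
(c) hjsp: profile 3-8-3-1 — violates.
(d) qʀw: profile 1-7-8 — violates.
(e) mθɣ: profile 5-3-4 — violates.
(f) trzɣ: profile 1-7-4-4 — violates.
(g) fxj: profile 3-3-8 — violates.
(h) jwŋ: profile 8-8-5 — violates.

0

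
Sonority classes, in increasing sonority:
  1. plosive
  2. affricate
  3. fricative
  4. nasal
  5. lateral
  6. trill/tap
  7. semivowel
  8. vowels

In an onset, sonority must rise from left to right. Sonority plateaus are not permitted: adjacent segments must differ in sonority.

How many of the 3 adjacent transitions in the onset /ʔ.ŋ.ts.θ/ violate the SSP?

1

/ʔ/ is a plosive (sonority 1).
/ŋ/ is a nasal (sonority 4).
/ts/ is an affricate (sonority 2).
/θ/ is a fricative (sonority 3).
/ʔ/→/ŋ/: 1→4 (rises) — ok.
/ŋ/→/ts/: 4→2 (does not rise) — violation.
/ts/→/θ/: 2→3 (rises) — ok.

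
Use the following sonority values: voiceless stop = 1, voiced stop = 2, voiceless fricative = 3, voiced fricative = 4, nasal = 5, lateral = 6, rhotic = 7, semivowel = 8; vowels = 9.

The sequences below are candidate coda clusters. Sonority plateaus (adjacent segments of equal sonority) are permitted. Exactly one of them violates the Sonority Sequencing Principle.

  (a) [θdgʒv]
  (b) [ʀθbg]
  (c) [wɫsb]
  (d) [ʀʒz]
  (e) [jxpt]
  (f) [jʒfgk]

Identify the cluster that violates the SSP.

a

(a) [θdgʒv]: profile 3-2-2-4-4 — violates.
(b) [ʀθbg]: profile 7-3-2-2 — obeys.
(c) [wɫsb]: profile 8-6-3-2 — obeys.
(d) [ʀʒz]: profile 7-4-4 — obeys.
(e) [jxpt]: profile 8-3-1-1 — obeys.
(f) [jʒfgk]: profile 8-4-3-2-1 — obeys.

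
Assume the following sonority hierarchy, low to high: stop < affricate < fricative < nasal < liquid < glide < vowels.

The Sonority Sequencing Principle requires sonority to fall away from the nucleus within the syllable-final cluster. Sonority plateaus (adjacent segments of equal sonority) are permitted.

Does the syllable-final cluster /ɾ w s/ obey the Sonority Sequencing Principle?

no

/ɾ/ — liquid, sonority 5.
/w/ — glide, sonority 6.
/s/ — fricative, sonority 3.
The profile is 5-6-3. Between /ɾ/ (5) and /w/ (6) sonority does not fall, so the cluster violates the SSP.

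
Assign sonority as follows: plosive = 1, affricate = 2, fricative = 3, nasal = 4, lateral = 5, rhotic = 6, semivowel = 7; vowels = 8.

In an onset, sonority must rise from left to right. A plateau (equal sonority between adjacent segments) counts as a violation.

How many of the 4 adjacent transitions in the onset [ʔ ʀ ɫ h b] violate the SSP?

3

/ʔ/: plosive = 1.
/ʀ/: rhotic = 6.
/ɫ/: lateral = 5.
/h/: fricative = 3.
/b/: plosive = 1.
/ʔ/→/ʀ/: 1→6 (rises) — ok.
/ʀ/→/ɫ/: 6→5 (does not rise) — violation.
/ɫ/→/h/: 5→3 (does not rise) — violation.
/h/→/b/: 3→1 (does not rise) — violation.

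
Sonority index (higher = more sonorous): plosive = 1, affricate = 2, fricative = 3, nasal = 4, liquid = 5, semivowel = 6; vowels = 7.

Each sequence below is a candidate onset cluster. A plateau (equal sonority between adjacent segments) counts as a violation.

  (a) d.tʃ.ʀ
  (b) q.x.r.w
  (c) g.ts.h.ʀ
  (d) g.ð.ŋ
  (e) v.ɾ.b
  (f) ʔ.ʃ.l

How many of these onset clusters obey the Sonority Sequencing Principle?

(a) 1-2-5 → obeys
(b) 1-3-5-6 → obeys
(c) 1-2-3-5 → obeys
(d) 1-3-4 → obeys
(e) 3-5-1 → violates
(f) 1-3-5 → obeys

5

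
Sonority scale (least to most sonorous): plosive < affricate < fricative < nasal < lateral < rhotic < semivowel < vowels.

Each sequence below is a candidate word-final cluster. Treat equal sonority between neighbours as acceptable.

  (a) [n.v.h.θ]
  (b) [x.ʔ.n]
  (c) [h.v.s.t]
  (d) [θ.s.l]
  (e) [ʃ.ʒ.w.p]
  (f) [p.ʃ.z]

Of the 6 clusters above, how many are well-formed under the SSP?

2

(a) 4-3-3-3 → obeys
(b) 3-1-4 → violates
(c) 3-3-3-1 → obeys
(d) 3-3-5 → violates
(e) 3-3-7-1 → violates
(f) 1-3-3 → violates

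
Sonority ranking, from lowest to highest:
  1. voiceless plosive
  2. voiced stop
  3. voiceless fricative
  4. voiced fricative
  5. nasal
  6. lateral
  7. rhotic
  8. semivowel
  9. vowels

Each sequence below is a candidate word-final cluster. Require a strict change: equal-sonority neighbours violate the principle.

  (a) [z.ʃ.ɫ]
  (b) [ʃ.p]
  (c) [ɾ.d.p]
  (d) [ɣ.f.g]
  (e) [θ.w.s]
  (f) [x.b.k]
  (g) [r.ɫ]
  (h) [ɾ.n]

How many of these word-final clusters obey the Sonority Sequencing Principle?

6

(a) 4-3-6 → violates
(b) 3-1 → obeys
(c) 7-2-1 → obeys
(d) 4-3-2 → obeys
(e) 3-8-3 → violates
(f) 3-2-1 → obeys
(g) 7-6 → obeys
(h) 7-5 → obeys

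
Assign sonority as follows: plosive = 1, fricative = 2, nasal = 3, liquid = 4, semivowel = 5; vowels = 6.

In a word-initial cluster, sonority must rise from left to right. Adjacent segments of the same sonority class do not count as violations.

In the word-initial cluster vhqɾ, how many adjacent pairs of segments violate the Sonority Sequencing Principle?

1

/v/: fricative = 2.
/h/: fricative = 2.
/q/: plosive = 1.
/ɾ/: liquid = 4.
/v/→/h/: 2→2 (plateau, allowed) — ok.
/h/→/q/: 2→1 (does not rise) — violation.
/q/→/ɾ/: 1→4 (rises) — ok.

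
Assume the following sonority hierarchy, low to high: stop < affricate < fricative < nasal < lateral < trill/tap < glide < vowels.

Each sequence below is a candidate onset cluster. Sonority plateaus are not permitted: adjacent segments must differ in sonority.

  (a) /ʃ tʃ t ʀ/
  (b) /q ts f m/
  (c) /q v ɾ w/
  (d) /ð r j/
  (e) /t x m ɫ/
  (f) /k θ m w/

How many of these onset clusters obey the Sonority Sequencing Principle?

5

(a) 3-2-1-6 → violates
(b) 1-2-3-4 → obeys
(c) 1-3-6-7 → obeys
(d) 3-6-7 → obeys
(e) 1-3-4-5 → obeys
(f) 1-3-4-7 → obeys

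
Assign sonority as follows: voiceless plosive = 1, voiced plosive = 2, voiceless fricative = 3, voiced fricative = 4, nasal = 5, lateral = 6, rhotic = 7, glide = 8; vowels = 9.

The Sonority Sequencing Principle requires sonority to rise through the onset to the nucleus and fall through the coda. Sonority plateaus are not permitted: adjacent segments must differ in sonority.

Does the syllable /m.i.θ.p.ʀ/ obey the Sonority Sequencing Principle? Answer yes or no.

no

Onset: /m/ is a nasal (sonority 5); then the nucleus /i/ (sonority 9).
Onset profile 5-9 — rises to the nucleus.
Coda: /θ/ is a voiceless fricative (sonority 3), /p/ is a voiceless plosive (sonority 1), /ʀ/ is a rhotic (sonority 7).
Coda profile 9-3-1-7 — does not strictly fall throughout.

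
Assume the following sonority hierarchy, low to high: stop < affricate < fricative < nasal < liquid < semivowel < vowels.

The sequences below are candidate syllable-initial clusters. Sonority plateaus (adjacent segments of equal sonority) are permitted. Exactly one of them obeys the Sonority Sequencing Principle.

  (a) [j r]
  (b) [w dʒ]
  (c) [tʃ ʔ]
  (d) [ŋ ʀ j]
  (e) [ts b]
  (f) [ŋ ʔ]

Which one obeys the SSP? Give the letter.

d

(a) sonority 6-5: ill-formed.
(b) sonority 6-2: ill-formed.
(c) sonority 2-1: ill-formed.
(d) sonority 4-5-6: well-formed.
(e) sonority 2-1: ill-formed.
(f) sonority 4-1: ill-formed.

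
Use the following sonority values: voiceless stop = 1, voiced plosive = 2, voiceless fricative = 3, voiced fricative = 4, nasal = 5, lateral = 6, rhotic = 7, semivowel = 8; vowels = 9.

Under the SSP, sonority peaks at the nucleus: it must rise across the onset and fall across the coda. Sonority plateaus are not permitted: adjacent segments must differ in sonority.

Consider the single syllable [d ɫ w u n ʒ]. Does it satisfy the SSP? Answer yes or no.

yes

Onset: /d/ is a voiced plosive (sonority 2), /ɫ/ is a lateral (sonority 6), /w/ is a semivowel (sonority 8); then the nucleus /u/ (sonority 9).
Onset profile 2-6-8-9 — rises to the nucleus.
Coda: /n/ is a nasal (sonority 5), /ʒ/ is a voiced fricative (sonority 4).
Coda profile 9-5-4 — falls from the nucleus.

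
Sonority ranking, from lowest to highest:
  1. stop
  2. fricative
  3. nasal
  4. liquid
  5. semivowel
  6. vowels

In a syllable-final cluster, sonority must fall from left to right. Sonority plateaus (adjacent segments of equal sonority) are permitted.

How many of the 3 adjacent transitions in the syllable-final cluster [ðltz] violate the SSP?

/ð/: fricative = 2.
/l/: liquid = 4.
/t/: stop = 1.
/z/: fricative = 2.
/ð/→/l/: 2→4 (does not fall) — violation.
/l/→/t/: 4→1 (falls) — ok.
/t/→/z/: 1→2 (does not fall) — violation.

2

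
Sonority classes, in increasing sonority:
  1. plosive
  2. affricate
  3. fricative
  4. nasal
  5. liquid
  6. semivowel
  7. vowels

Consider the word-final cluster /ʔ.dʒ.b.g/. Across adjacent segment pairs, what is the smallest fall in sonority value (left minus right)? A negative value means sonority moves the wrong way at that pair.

/ʔ/ is a plosive (sonority 1).
/dʒ/ is an affricate (sonority 2).
/b/ is a plosive (sonority 1).
/g/ is a plosive (sonority 1).
/ʔ/→/dʒ/: change -1.
/dʒ/→/b/: change +1.
/b/→/g/: change +0.
Minimum = -1.

-1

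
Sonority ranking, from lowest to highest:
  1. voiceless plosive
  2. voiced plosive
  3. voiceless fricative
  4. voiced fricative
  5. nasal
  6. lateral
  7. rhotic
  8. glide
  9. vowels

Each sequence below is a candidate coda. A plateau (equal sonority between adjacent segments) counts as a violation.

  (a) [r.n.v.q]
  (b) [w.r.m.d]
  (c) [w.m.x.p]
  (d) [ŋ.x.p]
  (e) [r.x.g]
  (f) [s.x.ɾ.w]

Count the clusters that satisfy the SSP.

(a) 7-5-4-1 → obeys
(b) 8-7-5-2 → obeys
(c) 8-5-3-1 → obeys
(d) 5-3-1 → obeys
(e) 7-3-2 → obeys
(f) 3-3-7-8 → violates

5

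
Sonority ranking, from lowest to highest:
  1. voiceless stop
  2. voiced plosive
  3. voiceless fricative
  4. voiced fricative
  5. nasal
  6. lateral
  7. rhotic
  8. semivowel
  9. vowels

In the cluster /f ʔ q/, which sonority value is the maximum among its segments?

/f/ — voiceless fricative, sonority 3.
/ʔ/ — voiceless stop, sonority 1.
/q/ — voiceless stop, sonority 1.
The maximum is 3.

3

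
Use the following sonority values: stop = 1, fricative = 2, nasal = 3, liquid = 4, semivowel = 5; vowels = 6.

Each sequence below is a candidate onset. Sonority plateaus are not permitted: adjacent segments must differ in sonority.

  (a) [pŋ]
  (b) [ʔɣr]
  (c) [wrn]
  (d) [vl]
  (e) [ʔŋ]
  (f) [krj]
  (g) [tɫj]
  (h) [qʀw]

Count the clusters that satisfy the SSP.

7

(a) 1-3 → obeys
(b) 1-2-4 → obeys
(c) 5-4-3 → violates
(d) 2-4 → obeys
(e) 1-3 → obeys
(f) 1-4-5 → obeys
(g) 1-4-5 → obeys
(h) 1-4-5 → obeys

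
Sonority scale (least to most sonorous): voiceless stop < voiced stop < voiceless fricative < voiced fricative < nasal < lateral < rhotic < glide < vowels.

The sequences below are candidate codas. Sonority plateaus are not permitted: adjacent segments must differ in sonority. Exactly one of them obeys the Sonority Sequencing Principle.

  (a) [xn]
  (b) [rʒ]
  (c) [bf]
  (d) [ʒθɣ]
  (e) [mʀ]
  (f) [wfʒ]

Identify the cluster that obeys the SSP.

b

(a) [xn]: profile 3-5 — violates.
(b) [rʒ]: profile 7-4 — obeys.
(c) [bf]: profile 2-3 — violates.
(d) [ʒθɣ]: profile 4-3-4 — violates.
(e) [mʀ]: profile 5-7 — violates.
(f) [wfʒ]: profile 8-3-4 — violates.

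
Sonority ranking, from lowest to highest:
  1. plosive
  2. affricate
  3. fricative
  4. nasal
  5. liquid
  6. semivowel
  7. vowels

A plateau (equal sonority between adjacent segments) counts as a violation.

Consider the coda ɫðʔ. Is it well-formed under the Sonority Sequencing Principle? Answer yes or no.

/ɫ/ is a liquid (sonority 5).
/ð/ is a fricative (sonority 3).
/ʔ/ is a plosive (sonority 1).
The profile 5-3-1 strictly falls, so the coda satisfies the SSP.

yes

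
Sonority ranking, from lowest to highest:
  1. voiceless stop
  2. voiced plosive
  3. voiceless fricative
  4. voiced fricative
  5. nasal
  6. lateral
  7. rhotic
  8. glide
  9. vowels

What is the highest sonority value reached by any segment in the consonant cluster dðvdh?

/d/ is a voiced plosive (sonority 2).
/ð/ is a voiced fricative (sonority 4).
/v/ is a voiced fricative (sonority 4).
/d/ is a voiced plosive (sonority 2).
/h/ is a voiceless fricative (sonority 3).
The maximum is 4.

4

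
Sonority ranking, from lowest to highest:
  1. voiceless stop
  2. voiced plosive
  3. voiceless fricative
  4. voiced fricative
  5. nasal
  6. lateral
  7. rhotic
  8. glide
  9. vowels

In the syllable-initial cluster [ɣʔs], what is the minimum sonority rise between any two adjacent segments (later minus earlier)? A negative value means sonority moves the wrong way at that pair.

-3

/ɣ/: voiced fricative = 4.
/ʔ/: voiceless stop = 1.
/s/: voiceless fricative = 3.
/ɣ/→/ʔ/: change -3.
/ʔ/→/s/: change +2.
Minimum = -3.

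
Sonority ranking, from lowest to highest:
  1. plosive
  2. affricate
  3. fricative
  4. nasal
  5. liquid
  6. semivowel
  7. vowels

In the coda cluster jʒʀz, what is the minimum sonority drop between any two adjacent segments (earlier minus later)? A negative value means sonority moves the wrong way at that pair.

-2

/j/ is a semivowel (sonority 6).
/ʒ/ is a fricative (sonority 3).
/ʀ/ is a liquid (sonority 5).
/z/ is a fricative (sonority 3).
/j/→/ʒ/: change +3.
/ʒ/→/ʀ/: change -2.
/ʀ/→/z/: change +2.
Minimum = -2.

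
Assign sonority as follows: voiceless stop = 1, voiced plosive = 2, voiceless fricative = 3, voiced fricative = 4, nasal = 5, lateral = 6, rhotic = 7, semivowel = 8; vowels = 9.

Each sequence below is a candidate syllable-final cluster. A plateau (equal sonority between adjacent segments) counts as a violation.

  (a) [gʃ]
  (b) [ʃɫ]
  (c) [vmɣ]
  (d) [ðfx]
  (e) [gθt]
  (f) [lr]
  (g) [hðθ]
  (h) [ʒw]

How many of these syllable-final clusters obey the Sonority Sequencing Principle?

0

(a) 2-3 → violates
(b) 3-6 → violates
(c) 4-5-4 → violates
(d) 4-3-3 → violates
(e) 2-3-1 → violates
(f) 6-7 → violates
(g) 3-4-3 → violates
(h) 4-8 → violates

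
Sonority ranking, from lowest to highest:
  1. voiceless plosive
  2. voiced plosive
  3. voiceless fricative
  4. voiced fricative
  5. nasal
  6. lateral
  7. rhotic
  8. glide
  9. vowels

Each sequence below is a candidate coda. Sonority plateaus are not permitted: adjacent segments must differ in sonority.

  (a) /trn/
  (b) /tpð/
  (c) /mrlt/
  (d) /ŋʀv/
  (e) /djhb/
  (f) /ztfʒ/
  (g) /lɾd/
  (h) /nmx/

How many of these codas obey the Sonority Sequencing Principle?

0

(a) 1-7-5 → violates
(b) 1-1-4 → violates
(c) 5-7-6-1 → violates
(d) 5-7-4 → violates
(e) 2-8-3-2 → violates
(f) 4-1-3-4 → violates
(g) 6-7-2 → violates
(h) 5-5-3 → violates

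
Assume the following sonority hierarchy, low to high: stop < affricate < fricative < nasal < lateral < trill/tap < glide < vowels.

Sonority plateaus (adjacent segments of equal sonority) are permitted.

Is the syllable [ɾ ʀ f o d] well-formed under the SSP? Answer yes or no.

Onset: /ɾ/ is a trill/tap (sonority 6), /ʀ/ is a trill/tap (sonority 6), /f/ is a fricative (sonority 3); then the nucleus /o/ (sonority 8).
Onset profile 6-6-3-8 — does not rise throughout.
Coda: /d/ is a stop (sonority 1).
Coda profile 8-1 — falls from the nucleus.

no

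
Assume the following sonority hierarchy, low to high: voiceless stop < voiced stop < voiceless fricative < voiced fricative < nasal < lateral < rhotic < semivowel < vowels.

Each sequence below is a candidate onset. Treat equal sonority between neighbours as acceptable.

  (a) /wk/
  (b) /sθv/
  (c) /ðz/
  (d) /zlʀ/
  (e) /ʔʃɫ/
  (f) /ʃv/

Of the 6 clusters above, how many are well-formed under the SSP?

(a) /wk/: profile 8-1 — violates.
(b) /sθv/: profile 3-3-4 — obeys.
(c) /ðz/: profile 4-4 — obeys.
(d) /zlʀ/: profile 4-6-7 — obeys.
(e) /ʔʃɫ/: profile 1-3-6 — obeys.
(f) /ʃv/: profile 3-4 — obeys.

5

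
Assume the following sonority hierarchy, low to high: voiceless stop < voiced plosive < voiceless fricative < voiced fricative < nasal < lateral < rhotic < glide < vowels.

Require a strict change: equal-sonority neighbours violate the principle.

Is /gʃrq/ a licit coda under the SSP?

no

/g/ — voiced plosive, sonority 2.
/ʃ/ — voiceless fricative, sonority 3.
/r/ — rhotic, sonority 7.
/q/ — voiceless stop, sonority 1.
The profile is 2-3-7-1. Between /g/ (2) and /ʃ/ (3) sonority does not fall, so the cluster violates the SSP.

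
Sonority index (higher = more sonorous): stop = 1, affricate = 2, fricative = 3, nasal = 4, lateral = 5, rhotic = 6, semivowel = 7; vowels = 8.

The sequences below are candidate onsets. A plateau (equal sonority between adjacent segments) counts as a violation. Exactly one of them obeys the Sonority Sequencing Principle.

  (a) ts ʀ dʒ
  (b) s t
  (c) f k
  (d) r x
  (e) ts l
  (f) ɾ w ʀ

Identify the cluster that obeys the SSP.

e

(a) ts ʀ dʒ: profile 2-6-2 — violates.
(b) s t: profile 3-1 — violates.
(c) f k: profile 3-1 — violates.
(d) r x: profile 6-3 — violates.
(e) ts l: profile 2-5 — obeys.
(f) ɾ w ʀ: profile 6-7-6 — violates.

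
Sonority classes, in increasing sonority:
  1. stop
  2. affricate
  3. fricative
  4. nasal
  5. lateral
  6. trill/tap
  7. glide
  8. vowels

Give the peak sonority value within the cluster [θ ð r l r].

6

/θ/: fricative = 3.
/ð/: fricative = 3.
/r/: trill/tap = 6.
/l/: lateral = 5.
/r/: trill/tap = 6.
The maximum is 6.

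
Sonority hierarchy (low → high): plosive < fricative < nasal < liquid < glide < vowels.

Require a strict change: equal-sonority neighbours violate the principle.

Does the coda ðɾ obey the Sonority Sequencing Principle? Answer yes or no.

no

/ð/ — fricative, sonority 2.
/ɾ/ — liquid, sonority 4.
The profile is 2-4. Between /ð/ (2) and /ɾ/ (4) sonority does not fall, so the cluster violates the SSP.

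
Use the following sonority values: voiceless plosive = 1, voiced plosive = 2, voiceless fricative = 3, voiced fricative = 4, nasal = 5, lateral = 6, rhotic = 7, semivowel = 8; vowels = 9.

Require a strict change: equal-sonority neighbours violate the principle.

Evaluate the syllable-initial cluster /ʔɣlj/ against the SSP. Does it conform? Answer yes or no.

yes

/ʔ/: voiceless plosive = 1.
/ɣ/: voiced fricative = 4.
/l/: lateral = 6.
/j/: semivowel = 8.
The profile 1-4-6-8 strictly rises, so the syllable-initial cluster satisfies the SSP.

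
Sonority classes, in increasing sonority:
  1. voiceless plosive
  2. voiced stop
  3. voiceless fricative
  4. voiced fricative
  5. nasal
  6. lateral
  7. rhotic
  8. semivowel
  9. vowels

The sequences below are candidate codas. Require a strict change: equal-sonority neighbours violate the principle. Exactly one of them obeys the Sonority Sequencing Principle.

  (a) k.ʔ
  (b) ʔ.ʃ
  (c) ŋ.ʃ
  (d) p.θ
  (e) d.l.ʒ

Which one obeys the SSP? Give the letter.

(a) k.ʔ: profile 1-1 — violates.
(b) ʔ.ʃ: profile 1-3 — violates.
(c) ŋ.ʃ: profile 5-3 — obeys.
(d) p.θ: profile 1-3 — violates.
(e) d.l.ʒ: profile 2-6-4 — violates.

c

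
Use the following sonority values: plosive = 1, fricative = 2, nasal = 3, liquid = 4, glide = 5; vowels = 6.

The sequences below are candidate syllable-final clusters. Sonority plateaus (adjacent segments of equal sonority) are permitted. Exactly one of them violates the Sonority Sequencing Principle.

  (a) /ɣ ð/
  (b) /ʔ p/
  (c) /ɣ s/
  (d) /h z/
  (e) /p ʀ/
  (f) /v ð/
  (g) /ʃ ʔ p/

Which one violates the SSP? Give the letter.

e

(a) sonority 2-2: well-formed.
(b) sonority 1-1: well-formed.
(c) sonority 2-2: well-formed.
(d) sonority 2-2: well-formed.
(e) sonority 1-4: ill-formed.
(f) sonority 2-2: well-formed.
(g) sonority 2-1-1: well-formed.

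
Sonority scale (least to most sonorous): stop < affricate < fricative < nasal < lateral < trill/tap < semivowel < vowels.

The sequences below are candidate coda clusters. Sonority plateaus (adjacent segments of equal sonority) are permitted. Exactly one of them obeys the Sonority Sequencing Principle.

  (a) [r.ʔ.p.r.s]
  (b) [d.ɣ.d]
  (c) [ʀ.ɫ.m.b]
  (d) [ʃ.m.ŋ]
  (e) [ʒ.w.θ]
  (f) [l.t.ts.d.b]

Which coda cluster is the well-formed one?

(a) 6-1-1-6-3 → violates
(b) 1-3-1 → violates
(c) 6-5-4-1 → obeys
(d) 3-4-4 → violates
(e) 3-7-3 → violates
(f) 5-1-2-1-1 → violates

c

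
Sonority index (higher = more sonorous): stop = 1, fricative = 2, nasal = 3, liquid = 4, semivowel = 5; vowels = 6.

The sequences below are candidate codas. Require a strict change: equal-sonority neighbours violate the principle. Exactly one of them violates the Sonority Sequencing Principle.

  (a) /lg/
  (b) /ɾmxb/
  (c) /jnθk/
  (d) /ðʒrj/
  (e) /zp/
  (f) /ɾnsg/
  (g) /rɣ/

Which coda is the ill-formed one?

d

(a) /lg/: profile 4-1 — obeys.
(b) /ɾmxb/: profile 4-3-2-1 — obeys.
(c) /jnθk/: profile 5-3-2-1 — obeys.
(d) /ðʒrj/: profile 2-2-4-5 — violates.
(e) /zp/: profile 2-1 — obeys.
(f) /ɾnsg/: profile 4-3-2-1 — obeys.
(g) /rɣ/: profile 4-2 — obeys.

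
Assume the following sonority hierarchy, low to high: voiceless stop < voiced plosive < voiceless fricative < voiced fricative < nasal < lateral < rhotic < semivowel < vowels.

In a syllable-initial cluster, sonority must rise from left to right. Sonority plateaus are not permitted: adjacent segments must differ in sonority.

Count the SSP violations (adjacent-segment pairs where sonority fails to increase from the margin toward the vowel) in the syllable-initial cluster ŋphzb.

2

/ŋ/: nasal = 5.
/p/: voiceless stop = 1.
/h/: voiceless fricative = 3.
/z/: voiced fricative = 4.
/b/: voiced plosive = 2.
/ŋ/→/p/: 5→1 (does not rise) — violation.
/p/→/h/: 1→3 (rises) — ok.
/h/→/z/: 3→4 (rises) — ok.
/z/→/b/: 4→2 (does not rise) — violation.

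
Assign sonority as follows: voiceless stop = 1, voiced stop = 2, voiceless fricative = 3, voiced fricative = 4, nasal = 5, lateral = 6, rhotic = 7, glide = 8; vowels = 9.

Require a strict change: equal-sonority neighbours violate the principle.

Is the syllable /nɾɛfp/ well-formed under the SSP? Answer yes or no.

yes

Onset: /n/ is a nasal (sonority 5), /ɾ/ is a rhotic (sonority 7); then the nucleus /ɛ/ (sonority 9).
Onset profile 5-7-9 — rises to the nucleus.
Coda: /f/ is a voiceless fricative (sonority 3), /p/ is a voiceless stop (sonority 1).
Coda profile 9-3-1 — falls from the nucleus.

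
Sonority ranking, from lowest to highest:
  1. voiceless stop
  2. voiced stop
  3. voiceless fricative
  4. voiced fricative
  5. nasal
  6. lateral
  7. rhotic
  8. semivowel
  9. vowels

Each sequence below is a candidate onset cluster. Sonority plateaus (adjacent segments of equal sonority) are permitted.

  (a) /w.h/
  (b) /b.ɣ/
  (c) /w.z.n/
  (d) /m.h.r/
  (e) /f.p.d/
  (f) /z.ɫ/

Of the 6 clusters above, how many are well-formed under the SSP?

2

(a) sonority 8-3: ill-formed.
(b) sonority 2-4: well-formed.
(c) sonority 8-4-5: ill-formed.
(d) sonority 5-3-7: ill-formed.
(e) sonority 3-1-2: ill-formed.
(f) sonority 4-6: well-formed.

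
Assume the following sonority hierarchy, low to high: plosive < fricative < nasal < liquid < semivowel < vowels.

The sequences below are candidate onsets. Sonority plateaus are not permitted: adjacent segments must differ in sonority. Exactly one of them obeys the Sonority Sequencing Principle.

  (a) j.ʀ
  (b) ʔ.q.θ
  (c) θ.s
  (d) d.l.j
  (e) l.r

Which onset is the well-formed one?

d

(a) j.ʀ: profile 5-4 — violates.
(b) ʔ.q.θ: profile 1-1-2 — violates.
(c) θ.s: profile 2-2 — violates.
(d) d.l.j: profile 1-4-5 — obeys.
(e) l.r: profile 4-4 — violates.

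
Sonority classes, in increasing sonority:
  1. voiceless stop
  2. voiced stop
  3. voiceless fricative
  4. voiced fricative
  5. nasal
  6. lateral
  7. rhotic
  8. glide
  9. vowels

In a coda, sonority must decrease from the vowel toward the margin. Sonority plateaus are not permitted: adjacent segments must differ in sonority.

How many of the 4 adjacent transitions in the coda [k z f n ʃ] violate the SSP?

/k/ is a voiceless stop (sonority 1).
/z/ is a voiced fricative (sonority 4).
/f/ is a voiceless fricative (sonority 3).
/n/ is a nasal (sonority 5).
/ʃ/ is a voiceless fricative (sonority 3).
/k/→/z/: 1→4 (does not fall) — violation.
/z/→/f/: 4→3 (falls) — ok.
/f/→/n/: 3→5 (does not fall) — violation.
/n/→/ʃ/: 5→3 (falls) — ok.

2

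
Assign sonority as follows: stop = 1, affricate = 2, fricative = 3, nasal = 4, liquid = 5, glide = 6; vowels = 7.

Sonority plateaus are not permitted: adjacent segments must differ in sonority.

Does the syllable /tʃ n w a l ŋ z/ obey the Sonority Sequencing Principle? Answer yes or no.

yes

Onset: /tʃ/ is an affricate (sonority 2), /n/ is a nasal (sonority 4), /w/ is a glide (sonority 6); then the nucleus /a/ (sonority 7).
Onset profile 2-4-6-7 — rises to the nucleus.
Coda: /l/ is a liquid (sonority 5), /ŋ/ is a nasal (sonority 4), /z/ is a fricative (sonority 3).
Coda profile 7-5-4-3 — falls from the nucleus.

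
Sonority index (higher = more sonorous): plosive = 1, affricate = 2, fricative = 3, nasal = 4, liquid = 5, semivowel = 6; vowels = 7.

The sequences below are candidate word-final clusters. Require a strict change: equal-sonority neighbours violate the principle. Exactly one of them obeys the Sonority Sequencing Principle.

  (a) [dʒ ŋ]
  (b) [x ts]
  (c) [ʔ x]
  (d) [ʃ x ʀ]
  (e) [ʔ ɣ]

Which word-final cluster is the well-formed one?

(a) sonority 2-4: ill-formed.
(b) sonority 3-2: well-formed.
(c) sonority 1-3: ill-formed.
(d) sonority 3-3-5: ill-formed.
(e) sonority 1-3: ill-formed.

b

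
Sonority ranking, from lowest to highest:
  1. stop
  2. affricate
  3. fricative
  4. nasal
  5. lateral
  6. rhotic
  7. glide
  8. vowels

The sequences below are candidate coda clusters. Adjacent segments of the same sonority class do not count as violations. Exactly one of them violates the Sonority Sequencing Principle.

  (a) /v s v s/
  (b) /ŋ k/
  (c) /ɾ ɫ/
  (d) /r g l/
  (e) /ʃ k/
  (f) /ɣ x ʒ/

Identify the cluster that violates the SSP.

(a) sonority 3-3-3-3: well-formed.
(b) sonority 4-1: well-formed.
(c) sonority 6-5: well-formed.
(d) sonority 6-1-5: ill-formed.
(e) sonority 3-1: well-formed.
(f) sonority 3-3-3: well-formed.

d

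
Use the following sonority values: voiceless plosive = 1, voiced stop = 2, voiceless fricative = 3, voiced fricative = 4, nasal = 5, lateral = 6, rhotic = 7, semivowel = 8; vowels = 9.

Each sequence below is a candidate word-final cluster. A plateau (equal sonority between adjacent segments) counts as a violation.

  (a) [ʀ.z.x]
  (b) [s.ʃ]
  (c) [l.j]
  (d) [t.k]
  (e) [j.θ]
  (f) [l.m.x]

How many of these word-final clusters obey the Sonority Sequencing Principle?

(a) sonority 7-4-3: well-formed.
(b) sonority 3-3: ill-formed.
(c) sonority 6-8: ill-formed.
(d) sonority 1-1: ill-formed.
(e) sonority 8-3: well-formed.
(f) sonority 6-5-3: well-formed.

3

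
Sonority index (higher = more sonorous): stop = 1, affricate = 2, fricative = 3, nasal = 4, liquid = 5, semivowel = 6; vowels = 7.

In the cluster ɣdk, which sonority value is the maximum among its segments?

3

/ɣ/: fricative = 3.
/d/: stop = 1.
/k/: stop = 1.
The maximum is 3.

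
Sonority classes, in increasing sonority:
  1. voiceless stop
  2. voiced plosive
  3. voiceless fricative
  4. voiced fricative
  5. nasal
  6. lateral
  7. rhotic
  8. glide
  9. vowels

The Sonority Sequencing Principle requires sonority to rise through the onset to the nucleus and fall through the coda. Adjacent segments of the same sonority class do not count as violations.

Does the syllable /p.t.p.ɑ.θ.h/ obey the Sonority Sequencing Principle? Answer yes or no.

Onset: /p/ is a voiceless stop (sonority 1), /t/ is a voiceless stop (sonority 1), /p/ is a voiceless stop (sonority 1); then the nucleus /ɑ/ (sonority 9).
Onset profile 1-1-1-9 — rises to the nucleus.
Coda: /θ/ is a voiceless fricative (sonority 3), /h/ is a voiceless fricative (sonority 3).
Coda profile 9-3-3 — falls from the nucleus.

yes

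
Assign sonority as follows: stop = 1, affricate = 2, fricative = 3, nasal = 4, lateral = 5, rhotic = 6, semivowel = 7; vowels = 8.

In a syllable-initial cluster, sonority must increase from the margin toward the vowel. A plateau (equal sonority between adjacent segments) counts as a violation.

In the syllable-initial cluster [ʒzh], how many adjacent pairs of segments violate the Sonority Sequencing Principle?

2

/ʒ/ is a fricative (sonority 3).
/z/ is a fricative (sonority 3).
/h/ is a fricative (sonority 3).
/ʒ/→/z/: 3→3 (plateau) — violation.
/z/→/h/: 3→3 (plateau) — violation.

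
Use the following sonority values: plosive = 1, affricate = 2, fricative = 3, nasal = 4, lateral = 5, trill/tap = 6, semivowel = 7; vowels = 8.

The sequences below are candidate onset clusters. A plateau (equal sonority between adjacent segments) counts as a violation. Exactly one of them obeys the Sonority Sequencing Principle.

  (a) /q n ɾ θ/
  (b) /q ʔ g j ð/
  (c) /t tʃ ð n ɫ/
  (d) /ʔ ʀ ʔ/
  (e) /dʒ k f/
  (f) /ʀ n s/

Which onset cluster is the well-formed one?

c

(a) /q n ɾ θ/: profile 1-4-6-3 — violates.
(b) /q ʔ g j ð/: profile 1-1-1-7-3 — violates.
(c) /t tʃ ð n ɫ/: profile 1-2-3-4-5 — obeys.
(d) /ʔ ʀ ʔ/: profile 1-6-1 — violates.
(e) /dʒ k f/: profile 2-1-3 — violates.
(f) /ʀ n s/: profile 6-4-3 — violates.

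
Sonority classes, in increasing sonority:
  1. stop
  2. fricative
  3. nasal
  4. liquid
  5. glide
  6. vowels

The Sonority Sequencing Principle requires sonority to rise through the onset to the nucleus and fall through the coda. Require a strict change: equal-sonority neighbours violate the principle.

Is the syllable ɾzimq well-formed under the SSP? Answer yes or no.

no

Onset: /ɾ/ is a liquid (sonority 4), /z/ is a fricative (sonority 2); then the nucleus /i/ (sonority 6).
Onset profile 4-2-6 — does not strictly rise throughout.
Coda: /m/ is a nasal (sonority 3), /q/ is a stop (sonority 1).
Coda profile 6-3-1 — falls from the nucleus.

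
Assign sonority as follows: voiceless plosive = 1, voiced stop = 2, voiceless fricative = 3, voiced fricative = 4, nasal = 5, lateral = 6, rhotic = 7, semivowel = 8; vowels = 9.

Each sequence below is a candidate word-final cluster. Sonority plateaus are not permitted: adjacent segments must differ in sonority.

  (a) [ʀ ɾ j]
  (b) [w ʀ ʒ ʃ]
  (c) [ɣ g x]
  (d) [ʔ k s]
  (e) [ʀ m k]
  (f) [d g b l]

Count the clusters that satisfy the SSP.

(a) 7-7-8 → violates
(b) 8-7-4-3 → obeys
(c) 4-2-3 → violates
(d) 1-1-3 → violates
(e) 7-5-1 → obeys
(f) 2-2-2-6 → violates

2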